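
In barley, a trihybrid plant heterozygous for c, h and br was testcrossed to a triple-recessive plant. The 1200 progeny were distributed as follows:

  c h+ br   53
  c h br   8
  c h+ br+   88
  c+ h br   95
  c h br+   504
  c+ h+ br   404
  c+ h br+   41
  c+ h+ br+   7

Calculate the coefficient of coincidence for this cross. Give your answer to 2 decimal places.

The two most frequent reciprocal classes, c+ h+ br and c h br+, are the parental types, so the F1 was c+ h+ br / c h br+.
The two rarest classes, c+ h+ br+ and c h br, are the double crossovers. Comparing them with the parentals, only the br allele has switched, so br is the middle locus and the order is h – br – c.
h–br: (183 + 15)/1200 = 0.1650; br–c: (94 + 15)/1200 = 0.0908.
Expected DCO frequency = 0.1650 × 0.0908 ≈ 0.01498; observed = 15/1200 ≈ 0.01250.
Coefficient of coincidence = 0.01250/0.01498 ≈ 0.83.

0.83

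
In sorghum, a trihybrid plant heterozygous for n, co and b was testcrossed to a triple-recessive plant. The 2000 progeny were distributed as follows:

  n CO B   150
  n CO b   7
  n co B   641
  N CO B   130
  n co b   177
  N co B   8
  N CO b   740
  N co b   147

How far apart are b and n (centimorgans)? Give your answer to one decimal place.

16.1 centimorgans

The two most frequent reciprocal classes, N CO b and n co B, are the parental types, so the F1 was N CO b / n co B.
The two rarest classes, n CO b and N co B, are the double crossovers. Comparing them with the parentals, only the n allele has switched, so n is the middle locus and the order is co – n – b.
Crossovers in the n–b interval produce the single-crossover classes N CO B and n co b (130 + 177 = 307) plus the double crossovers (15).
RF(n–b) = (307 + 15) / 2000 = 322/2000 = 0.1610 → 16.1 centimorgans.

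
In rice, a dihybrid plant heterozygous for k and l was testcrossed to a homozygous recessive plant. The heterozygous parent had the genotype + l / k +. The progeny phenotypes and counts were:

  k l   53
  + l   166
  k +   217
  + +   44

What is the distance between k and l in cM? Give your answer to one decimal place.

The recombinant classes are + + and k l: 44 + 53 = 97.
Recombination frequency = 97/480 = 0.2021 ≈ 20.2%, i.e. 20.2 cM.

20.2 cM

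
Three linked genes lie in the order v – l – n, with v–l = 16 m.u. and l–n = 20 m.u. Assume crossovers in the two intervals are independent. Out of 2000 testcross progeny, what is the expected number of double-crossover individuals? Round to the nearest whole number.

Map distances give recombination frequencies of 0.160 and 0.200 for the two intervals.
With no interference, expected double-crossover frequency = 0.160 × 0.200 = 0.03200.
Expected number = 0.03200 × 2000 = 64.00 ≈ 64.

64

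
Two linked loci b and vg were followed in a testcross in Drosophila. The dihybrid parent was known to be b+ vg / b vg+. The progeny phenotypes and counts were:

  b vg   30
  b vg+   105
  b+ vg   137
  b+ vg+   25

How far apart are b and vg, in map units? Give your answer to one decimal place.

18.5 map units

The recombinant classes are b+ vg+ and b vg: 25 + 30 = 55.
Recombination frequency = 55/297 = 0.1852 ≈ 18.5%, i.e. 18.5 map units.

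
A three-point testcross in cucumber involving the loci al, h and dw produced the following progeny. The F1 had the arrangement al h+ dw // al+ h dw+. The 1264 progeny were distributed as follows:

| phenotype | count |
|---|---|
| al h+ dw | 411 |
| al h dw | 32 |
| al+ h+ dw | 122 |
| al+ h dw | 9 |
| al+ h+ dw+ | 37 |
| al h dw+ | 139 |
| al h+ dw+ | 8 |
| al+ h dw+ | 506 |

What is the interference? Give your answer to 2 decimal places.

0.10

The two rarest classes, al h+ dw+ and al+ h dw, are the double crossovers. Comparing them with the parentals, only the dw allele has switched, so dw is the middle locus and the order is h – dw – al.
h–dw: (69 + 17)/1264 = 0.0680; dw–al: (261 + 17)/1264 = 0.2199.
Expected DCO frequency = 0.0680 × 0.2199 ≈ 0.01495; observed = 17/1264 ≈ 0.01345.
Coefficient of coincidence = 0.01345/0.01495 ≈ 0.90; interference = 1 − 0.90 = 0.10.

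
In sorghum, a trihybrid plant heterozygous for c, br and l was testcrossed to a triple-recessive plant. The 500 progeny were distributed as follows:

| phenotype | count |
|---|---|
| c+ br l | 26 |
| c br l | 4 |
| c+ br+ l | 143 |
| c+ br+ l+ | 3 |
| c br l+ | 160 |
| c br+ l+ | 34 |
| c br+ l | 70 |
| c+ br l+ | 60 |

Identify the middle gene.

l

The two most frequent reciprocal classes, c br l+ and c+ br+ l, are the parental types, so the F1 was c br l+ / c+ br+ l.
The two rarest classes, c br l and c+ br+ l+, are the double crossovers. Comparing them with the parentals, only the l allele has switched, so l is the middle locus and the order is c – l – br.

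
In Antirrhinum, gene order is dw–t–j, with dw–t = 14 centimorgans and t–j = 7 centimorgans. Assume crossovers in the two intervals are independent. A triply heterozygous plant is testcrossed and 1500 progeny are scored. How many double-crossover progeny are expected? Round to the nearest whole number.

Map distances give recombination frequencies of 0.140 and 0.070 for the two intervals.
With no interference, expected double-crossover frequency = 0.140 × 0.070 = 0.00980.
Expected number = 0.00980 × 1500 = 14.70 ≈ 15.

15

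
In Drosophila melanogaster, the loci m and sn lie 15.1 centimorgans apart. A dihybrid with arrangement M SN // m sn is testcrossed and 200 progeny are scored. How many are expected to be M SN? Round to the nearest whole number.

85

A map distance of 15.1 centimorgans corresponds to a recombination frequency of 0.151.
The F1 is M SN / m sn, so M SN is a parental gamete class with expected frequency (1 − r)/2 = 0.849/2 = 0.4245.
Expected number = 0.4245 × 200 = 84.90 ≈ 85.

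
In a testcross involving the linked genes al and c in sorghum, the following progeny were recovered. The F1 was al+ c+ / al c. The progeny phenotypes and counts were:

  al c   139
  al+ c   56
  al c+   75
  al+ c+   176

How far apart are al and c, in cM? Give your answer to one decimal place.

The recombinant classes are al+ c and al c+: 56 + 75 = 131.
Recombination frequency = 131/446 = 0.2937 ≈ 29.4%, i.e. 29.4 cM.

29.4 cM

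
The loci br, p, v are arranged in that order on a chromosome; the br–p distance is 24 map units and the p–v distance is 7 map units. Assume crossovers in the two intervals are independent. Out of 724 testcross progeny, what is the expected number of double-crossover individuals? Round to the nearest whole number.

Map distances give recombination frequencies of 0.240 and 0.070 for the two intervals.
With no interference, expected double-crossover frequency = 0.240 × 0.070 = 0.01680.
Expected number = 0.01680 × 724 = 12.16 ≈ 12.

12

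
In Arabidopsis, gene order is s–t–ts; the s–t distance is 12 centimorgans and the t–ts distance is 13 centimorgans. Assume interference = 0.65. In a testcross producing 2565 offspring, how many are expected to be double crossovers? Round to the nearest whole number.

Map distances give recombination frequencies of 0.120 and 0.130 for the two intervals.
With interference 0.65 (so coincidence = 0.35), expected double-crossover frequency = 0.120 × 0.130 × 0.35 = 0.00546.
Expected number = 0.00546 × 2565 = 14.00 ≈ 14.

14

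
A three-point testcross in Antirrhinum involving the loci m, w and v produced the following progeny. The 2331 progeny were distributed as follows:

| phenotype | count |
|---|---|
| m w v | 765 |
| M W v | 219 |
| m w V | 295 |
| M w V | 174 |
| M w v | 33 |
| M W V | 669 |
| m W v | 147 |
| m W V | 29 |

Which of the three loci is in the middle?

m

The two most frequent reciprocal classes, M W V and m w v, are the parental types, so the F1 was M W V / m w v.
The two rarest classes, m W V and M w v, are the double crossovers. Comparing them with the parentals, only the m allele has switched, so m is the middle locus and the order is w – m – v.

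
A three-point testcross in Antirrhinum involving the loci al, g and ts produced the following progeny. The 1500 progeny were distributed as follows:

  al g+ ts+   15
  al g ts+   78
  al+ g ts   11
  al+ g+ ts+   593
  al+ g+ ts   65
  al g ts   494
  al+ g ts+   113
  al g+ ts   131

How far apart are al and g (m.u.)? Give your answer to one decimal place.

The two most frequent reciprocal classes, al g ts and al+ g+ ts+, are the parental types, so the F1 was al g ts / al+ g+ ts+.
The two rarest classes, al+ g ts and al g+ ts+, are the double crossovers. Comparing them with the parentals, only the al allele has switched, so al is the middle locus and the order is ts – al – g.
Crossovers in the al–g interval produce the single-crossover classes al g+ ts and al+ g ts+ (131 + 113 = 244) plus the double crossovers (26).
RF(al–g) = (244 + 26) / 1500 = 270/1500 = 0.1800 → 18.0 m.u.

18.0 m.u.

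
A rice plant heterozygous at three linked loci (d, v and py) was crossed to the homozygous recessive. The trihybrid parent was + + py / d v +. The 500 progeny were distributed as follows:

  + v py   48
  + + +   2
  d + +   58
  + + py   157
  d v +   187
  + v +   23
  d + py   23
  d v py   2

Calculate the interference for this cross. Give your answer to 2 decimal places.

The two rarest classes, + + + and d v py, are the double crossovers. Comparing them with the parentals, only the py allele has switched, so py is the middle locus and the order is d – py – v.
d–py: (46 + 4)/500 = 0.1000; py–v: (106 + 4)/500 = 0.2200.
Expected DCO frequency = 0.1000 × 0.2200 ≈ 0.02200; observed = 4/500 ≈ 0.00800.
Coefficient of coincidence = 0.00800/0.02200 ≈ 0.36; interference = 1 − 0.36 = 0.64.

0.64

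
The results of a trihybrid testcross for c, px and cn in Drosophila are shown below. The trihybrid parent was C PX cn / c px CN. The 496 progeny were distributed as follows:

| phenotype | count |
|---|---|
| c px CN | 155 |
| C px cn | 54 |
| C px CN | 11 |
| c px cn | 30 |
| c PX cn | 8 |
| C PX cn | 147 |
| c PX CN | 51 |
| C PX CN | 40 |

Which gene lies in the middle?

The two rarest classes, c PX cn and C px CN, are the double crossovers. Comparing them with the parentals, only the c allele has switched, so c is the middle locus and the order is cn – c – px.

c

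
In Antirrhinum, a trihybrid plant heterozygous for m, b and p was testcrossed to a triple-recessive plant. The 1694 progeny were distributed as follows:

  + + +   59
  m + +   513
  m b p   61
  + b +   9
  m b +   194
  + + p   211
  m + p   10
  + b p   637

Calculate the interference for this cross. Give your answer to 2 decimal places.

0.45

The two most frequent reciprocal classes, + b p and m + +, are the parental types, so the F1 was + b p / m + +.
The two rarest classes, + b + and m + p, are the double crossovers. Comparing them with the parentals, only the p allele has switched, so p is the middle locus and the order is b – p – m.
b–p: (405 + 19)/1694 = 0.2503; p–m: (120 + 19)/1694 = 0.0821.
Expected DCO frequency = 0.2503 × 0.0821 ≈ 0.02055; observed = 19/1694 ≈ 0.01122.
Coefficient of coincidence = 0.01122/0.02055 ≈ 0.55; interference = 1 − 0.55 = 0.45.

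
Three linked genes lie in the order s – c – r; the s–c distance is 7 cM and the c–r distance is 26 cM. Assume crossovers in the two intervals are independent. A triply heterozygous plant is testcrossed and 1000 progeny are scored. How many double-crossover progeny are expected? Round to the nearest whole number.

Map distances give recombination frequencies of 0.070 and 0.260 for the two intervals.
With no interference, expected double-crossover frequency = 0.070 × 0.260 = 0.01820.
Expected number = 0.01820 × 1000 = 18.20 ≈ 18.

18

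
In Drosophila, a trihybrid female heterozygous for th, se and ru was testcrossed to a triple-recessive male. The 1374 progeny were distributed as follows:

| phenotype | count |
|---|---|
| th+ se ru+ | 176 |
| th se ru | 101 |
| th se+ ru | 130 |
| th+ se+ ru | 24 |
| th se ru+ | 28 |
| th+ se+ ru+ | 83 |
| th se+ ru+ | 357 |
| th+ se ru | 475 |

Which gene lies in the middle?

The two most frequent reciprocal classes, th+ se ru and th se+ ru+, are the parental types, so the F1 was th+ se ru / th se+ ru+.
The two rarest classes, th+ se+ ru and th se ru+, are the double crossovers. Comparing them with the parentals, only the se allele has switched, so se is the middle locus and the order is th – se – ru.

se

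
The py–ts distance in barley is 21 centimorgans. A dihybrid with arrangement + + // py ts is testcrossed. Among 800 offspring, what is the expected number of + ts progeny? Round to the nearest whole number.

84

A map distance of 21 centimorgans corresponds to a recombination frequency of 0.210.
The F1 is + + / py ts, so + ts is a recombinant gamete class with expected frequency r/2 = 0.210/2 = 0.1050.
Expected number = 0.1050 × 800 = 84.00 ≈ 84.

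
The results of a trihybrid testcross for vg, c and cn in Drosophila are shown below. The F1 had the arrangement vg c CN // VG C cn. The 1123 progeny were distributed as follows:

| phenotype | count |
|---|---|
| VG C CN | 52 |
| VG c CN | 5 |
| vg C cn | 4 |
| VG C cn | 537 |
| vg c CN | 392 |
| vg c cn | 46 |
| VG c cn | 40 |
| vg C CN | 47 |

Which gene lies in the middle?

vg

The two rarest classes, VG c CN and vg C cn, are the double crossovers. Comparing them with the parentals, only the vg allele has switched, so vg is the middle locus and the order is c – vg – cn.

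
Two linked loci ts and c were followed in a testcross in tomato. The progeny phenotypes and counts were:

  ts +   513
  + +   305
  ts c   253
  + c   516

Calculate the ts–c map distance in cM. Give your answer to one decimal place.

35.2 cM

The two most frequent classes, + c (516) and ts + (513), are the parental types, so the F1 was + c / ts +.
The recombinant classes are + + and ts c: 305 + 253 = 558.
Recombination frequency = 558/1587 = 0.3516 ≈ 35.2%, i.e. 35.2 cM.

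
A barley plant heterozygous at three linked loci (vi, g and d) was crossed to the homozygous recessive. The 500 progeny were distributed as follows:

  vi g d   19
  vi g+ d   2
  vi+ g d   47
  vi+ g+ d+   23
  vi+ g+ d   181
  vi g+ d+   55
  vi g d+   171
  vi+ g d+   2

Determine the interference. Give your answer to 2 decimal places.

0.59

The two most frequent reciprocal classes, vi+ g+ d and vi g d+, are the parental types, so the F1 was vi+ g+ d / vi g d+.
The two rarest classes, vi g+ d and vi+ g d+, are the double crossovers. Comparing them with the parentals, only the vi allele has switched, so vi is the middle locus and the order is g – vi – d.
g–vi: (102 + 4)/500 = 0.2120; vi–d: (42 + 4)/500 = 0.0920.
Expected DCO frequency = 0.2120 × 0.0920 ≈ 0.01950; observed = 4/500 ≈ 0.00800.
Coefficient of coincidence = 0.00800/0.01950 ≈ 0.41; interference = 1 − 0.41 = 0.59.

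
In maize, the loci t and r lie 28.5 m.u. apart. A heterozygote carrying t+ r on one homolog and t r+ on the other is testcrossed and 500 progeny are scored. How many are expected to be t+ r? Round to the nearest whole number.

A map distance of 28.5 m.u. corresponds to a recombination frequency of 0.285.
The F1 is t+ r / t r+, so t+ r is a parental gamete class with expected frequency (1 − r)/2 = 0.715/2 = 0.3575.
Expected number = 0.3575 × 500 = 178.75 ≈ 179.

179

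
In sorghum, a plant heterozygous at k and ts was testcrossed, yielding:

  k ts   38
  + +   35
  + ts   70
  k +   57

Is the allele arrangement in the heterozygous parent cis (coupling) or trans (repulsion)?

trans

The two most frequent classes are + ts (70) and k + (57); these are the parental (non-recombinant) types.
So the F1 carried + ts on one chromosome and k + on the other — the recessive alleles are on opposite chromosomes (trans / repulsion).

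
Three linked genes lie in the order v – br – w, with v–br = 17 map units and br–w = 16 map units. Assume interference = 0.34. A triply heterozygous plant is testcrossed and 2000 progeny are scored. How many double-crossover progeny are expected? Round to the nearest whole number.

36

Map distances give recombination frequencies of 0.170 and 0.160 for the two intervals.
With interference 0.34 (so coincidence = 0.66), expected double-crossover frequency = 0.170 × 0.160 × 0.66 = 0.01795.
Expected number = 0.01795 × 2000 = 35.90 ≈ 36.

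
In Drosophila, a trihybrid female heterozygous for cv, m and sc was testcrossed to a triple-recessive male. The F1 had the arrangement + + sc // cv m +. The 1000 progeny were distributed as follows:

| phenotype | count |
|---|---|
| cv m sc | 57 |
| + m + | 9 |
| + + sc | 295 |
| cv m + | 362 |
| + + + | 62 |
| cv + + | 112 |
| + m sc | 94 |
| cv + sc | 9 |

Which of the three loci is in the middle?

The two rarest classes, cv + sc and + m +, are the double crossovers. Comparing them with the parentals, only the cv allele has switched, so cv is the middle locus and the order is sc – cv – m.

cv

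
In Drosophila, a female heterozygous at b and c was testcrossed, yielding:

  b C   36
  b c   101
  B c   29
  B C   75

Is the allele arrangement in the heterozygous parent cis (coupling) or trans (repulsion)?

The two most frequent classes are B C (75) and b c (101); these are the parental (non-recombinant) types.
So the F1 carried B C on one chromosome and b c on the other — the recessive alleles are on the same chromosome (cis / coupling).

cis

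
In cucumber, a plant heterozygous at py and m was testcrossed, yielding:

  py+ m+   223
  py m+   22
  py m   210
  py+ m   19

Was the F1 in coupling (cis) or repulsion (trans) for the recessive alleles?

cis

The two most frequent classes are py+ m+ (223) and py m (210); these are the parental (non-recombinant) types.
So the F1 carried py+ m+ on one chromosome and py m on the other — the recessive alleles are on the same chromosome (cis / coupling).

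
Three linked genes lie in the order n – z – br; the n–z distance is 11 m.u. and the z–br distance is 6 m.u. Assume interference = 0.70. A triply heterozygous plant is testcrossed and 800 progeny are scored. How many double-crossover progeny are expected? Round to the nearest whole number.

Map distances give recombination frequencies of 0.110 and 0.060 for the two intervals.
With interference 0.70 (so coincidence = 0.30), expected double-crossover frequency = 0.110 × 0.060 × 0.30 = 0.00198.
Expected number = 0.00198 × 800 = 1.58 ≈ 2.

2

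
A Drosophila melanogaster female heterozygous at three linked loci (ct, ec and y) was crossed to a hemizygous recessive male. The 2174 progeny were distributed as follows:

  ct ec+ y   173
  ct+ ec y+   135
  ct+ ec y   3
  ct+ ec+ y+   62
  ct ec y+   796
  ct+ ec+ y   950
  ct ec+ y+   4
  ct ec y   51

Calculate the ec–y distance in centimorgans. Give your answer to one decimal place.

5.5 centimorgans

The two most frequent reciprocal classes, ct ec y+ and ct+ ec+ y, are the parental types, so the F1 was ct ec y+ / ct+ ec+ y.
The two rarest classes, ct ec+ y+ and ct+ ec y, are the double crossovers. Comparing them with the parentals, only the ec allele has switched, so ec is the middle locus and the order is ct – ec – y.
Crossovers in the ec–y interval produce the single-crossover classes ct ec y and ct+ ec+ y+ (51 + 62 = 113) plus the double crossovers (7).
RF(ec–y) = (113 + 7) / 2174 = 120/2174 = 0.0552 → 5.5 centimorgans.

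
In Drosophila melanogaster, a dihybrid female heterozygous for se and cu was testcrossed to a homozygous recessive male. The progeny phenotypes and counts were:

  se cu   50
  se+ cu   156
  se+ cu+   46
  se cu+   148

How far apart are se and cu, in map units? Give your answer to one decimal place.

The two most frequent classes, se+ cu (156) and se cu+ (148), are the parental types, so the F1 was se+ cu / se cu+.
The recombinant classes are se+ cu+ and se cu: 46 + 50 = 96.
Recombination frequency = 96/400 = 0.2400 ≈ 24.0%, i.e. 24.0 map units.

24.0 map units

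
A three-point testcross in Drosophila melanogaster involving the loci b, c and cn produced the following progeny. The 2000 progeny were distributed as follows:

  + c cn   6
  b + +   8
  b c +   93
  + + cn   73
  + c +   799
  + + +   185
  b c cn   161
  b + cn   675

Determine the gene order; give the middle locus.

The two most frequent reciprocal classes, + c + and b + cn, are the parental types, so the F1 was + c + / b + cn.
The two rarest classes, + c cn and b + +, are the double crossovers. Comparing them with the parentals, only the cn allele has switched, so cn is the middle locus and the order is b – cn – c.

cn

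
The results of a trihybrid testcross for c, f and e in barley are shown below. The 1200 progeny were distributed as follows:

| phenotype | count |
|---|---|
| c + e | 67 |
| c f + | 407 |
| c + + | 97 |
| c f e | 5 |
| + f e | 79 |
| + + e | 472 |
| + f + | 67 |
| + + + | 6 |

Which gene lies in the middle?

e

The two most frequent reciprocal classes, c f + and + + e, are the parental types, so the F1 was c f + / + + e.
The two rarest classes, c f e and + + +, are the double crossovers. Comparing them with the parentals, only the e allele has switched, so e is the middle locus and the order is f – e – c.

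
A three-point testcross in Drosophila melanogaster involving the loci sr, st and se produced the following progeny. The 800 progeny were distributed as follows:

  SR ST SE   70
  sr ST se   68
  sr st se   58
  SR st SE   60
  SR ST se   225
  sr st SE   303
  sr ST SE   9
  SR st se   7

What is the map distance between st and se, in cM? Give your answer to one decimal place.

18.0 cM

The two most frequent reciprocal classes, sr st SE and SR ST se, are the parental types, so the F1 was sr st SE / SR ST se.
The two rarest classes, sr ST SE and SR st se, are the double crossovers. Comparing them with the parentals, only the st allele has switched, so st is the middle locus and the order is sr – st – se.
Crossovers in the st–se interval produce the single-crossover classes sr st se and SR ST SE (58 + 70 = 128) plus the double crossovers (16).
RF(st–se) = (128 + 16) / 800 = 144/800 = 0.1800 → 18.0 cM.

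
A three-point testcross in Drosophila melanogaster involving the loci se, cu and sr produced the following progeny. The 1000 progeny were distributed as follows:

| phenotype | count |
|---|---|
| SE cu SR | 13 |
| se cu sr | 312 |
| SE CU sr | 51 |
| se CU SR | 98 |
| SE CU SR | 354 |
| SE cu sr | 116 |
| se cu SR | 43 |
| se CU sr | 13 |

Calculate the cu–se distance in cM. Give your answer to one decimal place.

The two most frequent reciprocal classes, se cu sr and SE CU SR, are the parental types, so the F1 was se cu sr / SE CU SR.
The two rarest classes, se CU sr and SE cu SR, are the double crossovers. Comparing them with the parentals, only the cu allele has switched, so cu is the middle locus and the order is sr – cu – se.
Crossovers in the cu–se interval produce the single-crossover classes SE cu sr and se CU SR (116 + 98 = 214) plus the double crossovers (26).
RF(cu–se) = (214 + 26) / 1000 = 240/1000 = 0.2400 → 24.0 cM.

24.0 cM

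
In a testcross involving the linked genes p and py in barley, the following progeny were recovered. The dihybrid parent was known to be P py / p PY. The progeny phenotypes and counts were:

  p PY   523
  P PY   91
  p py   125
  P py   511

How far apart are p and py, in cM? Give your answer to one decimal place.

The recombinant classes are P PY and p py: 91 + 125 = 216.
Recombination frequency = 216/1250 = 0.1728 ≈ 17.3%, i.e. 17.3 cM.

17.3 cM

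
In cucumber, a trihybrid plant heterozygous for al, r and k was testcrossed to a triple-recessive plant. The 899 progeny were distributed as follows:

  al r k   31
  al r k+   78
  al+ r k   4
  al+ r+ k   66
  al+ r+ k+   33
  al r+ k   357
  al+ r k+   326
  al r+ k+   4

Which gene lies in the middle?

The two most frequent reciprocal classes, al r+ k and al+ r k+, are the parental types, so the F1 was al r+ k / al+ r k+.
The two rarest classes, al r+ k+ and al+ r k, are the double crossovers. Comparing them with the parentals, only the k allele has switched, so k is the middle locus and the order is al – k – r.

k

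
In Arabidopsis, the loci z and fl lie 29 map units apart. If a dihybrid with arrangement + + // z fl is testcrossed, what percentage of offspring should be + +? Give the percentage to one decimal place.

35.5%

A map distance of 29 map units corresponds to a recombination frequency of 0.290.
The F1 is + + / z fl, so + + is a parental gamete class with expected frequency (1 − r)/2 = 0.710/2 = 0.3550.
That is 0.3550 = 35.5% of the progeny.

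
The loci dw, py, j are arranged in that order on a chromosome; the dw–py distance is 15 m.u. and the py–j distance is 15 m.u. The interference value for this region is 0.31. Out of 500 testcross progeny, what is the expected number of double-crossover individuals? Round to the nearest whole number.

8

Map distances give recombination frequencies of 0.150 and 0.150 for the two intervals.
With interference 0.31 (so coincidence = 0.69), expected double-crossover frequency = 0.150 × 0.150 × 0.69 = 0.01552.
Expected number = 0.01552 × 500 = 7.76 ≈ 8.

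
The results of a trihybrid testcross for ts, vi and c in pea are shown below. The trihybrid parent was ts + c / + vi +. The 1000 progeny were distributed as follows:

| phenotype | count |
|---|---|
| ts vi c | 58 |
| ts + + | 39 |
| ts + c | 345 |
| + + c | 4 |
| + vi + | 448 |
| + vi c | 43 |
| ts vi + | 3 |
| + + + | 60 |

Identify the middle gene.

ts

The two rarest classes, + + c and ts vi +, are the double crossovers. Comparing them with the parentals, only the ts allele has switched, so ts is the middle locus and the order is vi – ts – c.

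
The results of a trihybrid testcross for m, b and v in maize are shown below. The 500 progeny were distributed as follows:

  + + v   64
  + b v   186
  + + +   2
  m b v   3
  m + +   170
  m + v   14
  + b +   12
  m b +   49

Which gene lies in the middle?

m

The two most frequent reciprocal classes, m + + and + b v, are the parental types, so the F1 was m + + / + b v.
The two rarest classes, + + + and m b v, are the double crossovers. Comparing them with the parentals, only the m allele has switched, so m is the middle locus and the order is v – m – b.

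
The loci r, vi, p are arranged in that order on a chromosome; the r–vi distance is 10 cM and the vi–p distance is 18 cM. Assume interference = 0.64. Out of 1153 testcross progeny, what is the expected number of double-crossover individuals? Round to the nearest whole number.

Map distances give recombination frequencies of 0.100 and 0.180 for the two intervals.
With interference 0.64 (so coincidence = 0.36), expected double-crossover frequency = 0.100 × 0.180 × 0.36 = 0.00648.
Expected number = 0.00648 × 1153 = 7.47 ≈ 7.

7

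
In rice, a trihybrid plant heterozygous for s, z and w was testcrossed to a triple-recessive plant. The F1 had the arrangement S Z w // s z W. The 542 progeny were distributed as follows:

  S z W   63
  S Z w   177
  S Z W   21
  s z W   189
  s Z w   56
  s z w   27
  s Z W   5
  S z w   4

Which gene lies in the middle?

The two rarest classes, S z w and s Z W, are the double crossovers. Comparing them with the parentals, only the z allele has switched, so z is the middle locus and the order is s – z – w.

z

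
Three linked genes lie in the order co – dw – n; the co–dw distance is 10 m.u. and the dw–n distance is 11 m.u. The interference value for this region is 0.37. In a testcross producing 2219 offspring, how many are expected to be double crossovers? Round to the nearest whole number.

Map distances give recombination frequencies of 0.100 and 0.110 for the two intervals.
With interference 0.37 (so coincidence = 0.63), expected double-crossover frequency = 0.100 × 0.110 × 0.63 = 0.00693.
Expected number = 0.00693 × 2219 = 15.38 ≈ 15.

15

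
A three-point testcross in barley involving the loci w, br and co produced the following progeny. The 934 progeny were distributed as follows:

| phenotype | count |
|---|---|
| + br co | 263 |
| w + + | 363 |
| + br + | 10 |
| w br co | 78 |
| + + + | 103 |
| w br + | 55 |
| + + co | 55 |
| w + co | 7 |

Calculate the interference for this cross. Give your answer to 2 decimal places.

The two most frequent reciprocal classes, + br co and w + +, are the parental types, so the F1 was + br co / w + +.
The two rarest classes, + br + and w + co, are the double crossovers. Comparing them with the parentals, only the co allele has switched, so co is the middle locus and the order is w – co – br.
w–co: (181 + 17)/934 = 0.2120; co–br: (110 + 17)/934 = 0.1360.
Expected DCO frequency = 0.2120 × 0.1360 ≈ 0.02883; observed = 17/934 ≈ 0.01820.
Coefficient of coincidence = 0.01820/0.02883 ≈ 0.63; interference = 1 − 0.63 = 0.37.

0.37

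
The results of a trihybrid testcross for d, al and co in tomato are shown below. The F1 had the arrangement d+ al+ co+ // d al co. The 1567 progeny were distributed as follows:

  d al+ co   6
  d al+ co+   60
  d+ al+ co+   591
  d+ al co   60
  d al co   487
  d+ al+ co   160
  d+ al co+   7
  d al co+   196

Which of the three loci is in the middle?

al

The two rarest classes, d+ al co+ and d al+ co, are the double crossovers. Comparing them with the parentals, only the al allele has switched, so al is the middle locus and the order is d – al – co.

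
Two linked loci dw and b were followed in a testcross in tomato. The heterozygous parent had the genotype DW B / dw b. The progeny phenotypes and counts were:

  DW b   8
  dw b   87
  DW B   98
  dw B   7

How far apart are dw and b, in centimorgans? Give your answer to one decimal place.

The recombinant classes are DW b and dw B: 8 + 7 = 15.
Recombination frequency = 15/200 = 0.0750 ≈ 7.5%, i.e. 7.5 centimorgans.

7.5 centimorgans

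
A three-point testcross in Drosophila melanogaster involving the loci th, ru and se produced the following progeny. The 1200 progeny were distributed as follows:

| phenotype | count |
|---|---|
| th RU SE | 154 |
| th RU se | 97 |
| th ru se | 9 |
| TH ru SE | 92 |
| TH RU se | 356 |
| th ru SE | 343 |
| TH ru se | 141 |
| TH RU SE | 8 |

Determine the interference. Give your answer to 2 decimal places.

The two most frequent reciprocal classes, TH RU se and th ru SE, are the parental types, so the F1 was TH RU se / th ru SE.
The two rarest classes, TH RU SE and th ru se, are the double crossovers. Comparing them with the parentals, only the se allele has switched, so se is the middle locus and the order is ru – se – th.
ru–se: (295 + 17)/1200 = 0.2600; se–th: (189 + 17)/1200 = 0.1717.
Expected DCO frequency = 0.2600 × 0.1717 ≈ 0.04464; observed = 17/1200 ≈ 0.01417.
Coefficient of coincidence = 0.01417/0.04464 ≈ 0.32; interference = 1 − 0.32 = 0.68.

0.68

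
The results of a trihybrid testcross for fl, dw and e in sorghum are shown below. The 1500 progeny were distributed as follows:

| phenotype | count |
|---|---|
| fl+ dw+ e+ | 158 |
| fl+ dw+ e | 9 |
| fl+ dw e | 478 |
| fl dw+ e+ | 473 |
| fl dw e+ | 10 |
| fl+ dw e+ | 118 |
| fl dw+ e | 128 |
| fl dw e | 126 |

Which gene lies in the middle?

The two most frequent reciprocal classes, fl+ dw e and fl dw+ e+, are the parental types, so the F1 was fl+ dw e / fl dw+ e+.
The two rarest classes, fl+ dw+ e and fl dw e+, are the double crossovers. Comparing them with the parentals, only the dw allele has switched, so dw is the middle locus and the order is e – dw – fl.

dw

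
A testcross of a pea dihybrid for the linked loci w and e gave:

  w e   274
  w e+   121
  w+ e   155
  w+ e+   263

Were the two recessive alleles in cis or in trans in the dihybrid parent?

The two most frequent classes are w+ e+ (263) and w e (274); these are the parental (non-recombinant) types.
So the F1 carried w+ e+ on one chromosome and w e on the other — the recessive alleles are on the same chromosome (cis / coupling).

cis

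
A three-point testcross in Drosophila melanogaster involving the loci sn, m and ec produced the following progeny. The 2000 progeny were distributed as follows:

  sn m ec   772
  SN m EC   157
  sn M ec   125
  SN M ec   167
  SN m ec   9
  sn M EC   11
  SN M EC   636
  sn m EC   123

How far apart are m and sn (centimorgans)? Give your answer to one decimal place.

15.1 centimorgans

The two most frequent reciprocal classes, sn m ec and SN M EC, are the parental types, so the F1 was sn m ec / SN M EC.
The two rarest classes, SN m ec and sn M EC, are the double crossovers. Comparing them with the parentals, only the sn allele has switched, so sn is the middle locus and the order is ec – sn – m.
Crossovers in the sn–m interval produce the single-crossover classes sn M ec and SN m EC (125 + 157 = 282) plus the double crossovers (20).
RF(sn–m) = (282 + 20) / 2000 = 302/2000 = 0.1510 → 15.1 centimorgans.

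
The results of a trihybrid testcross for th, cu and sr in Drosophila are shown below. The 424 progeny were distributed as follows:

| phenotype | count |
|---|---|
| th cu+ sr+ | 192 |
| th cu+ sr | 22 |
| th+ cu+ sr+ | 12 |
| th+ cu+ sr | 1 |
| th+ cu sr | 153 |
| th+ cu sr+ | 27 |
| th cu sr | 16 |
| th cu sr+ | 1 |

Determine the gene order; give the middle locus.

The two most frequent reciprocal classes, th cu+ sr+ and th+ cu sr, are the parental types, so the F1 was th cu+ sr+ / th+ cu sr.
The two rarest classes, th cu sr+ and th+ cu+ sr, are the double crossovers. Comparing them with the parentals, only the cu allele has switched, so cu is the middle locus and the order is th – cu – sr.

cu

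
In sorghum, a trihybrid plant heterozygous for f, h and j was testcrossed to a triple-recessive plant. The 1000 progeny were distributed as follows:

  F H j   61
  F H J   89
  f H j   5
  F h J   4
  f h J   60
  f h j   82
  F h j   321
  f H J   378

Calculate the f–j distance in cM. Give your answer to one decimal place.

The two most frequent reciprocal classes, f H J and F h j, are the parental types, so the F1 was f H J / F h j.
The two rarest classes, f H j and F h J, are the double crossovers. Comparing them with the parentals, only the j allele has switched, so j is the middle locus and the order is f – j – h.
Crossovers in the f–j interval produce the single-crossover classes F H J and f h j (89 + 82 = 171) plus the double crossovers (9).
RF(f–j) = (171 + 9) / 1000 = 180/1000 = 0.1800 → 18.0 cM.

18.0 cM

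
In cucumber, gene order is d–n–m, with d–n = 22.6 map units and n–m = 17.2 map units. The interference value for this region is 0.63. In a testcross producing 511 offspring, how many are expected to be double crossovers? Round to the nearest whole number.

7

Map distances give recombination frequencies of 0.226 and 0.172 for the two intervals.
With interference 0.63 (so coincidence = 0.37), expected double-crossover frequency = 0.226 × 0.172 × 0.37 = 0.01438.
Expected number = 0.01438 × 511 = 7.35 ≈ 7.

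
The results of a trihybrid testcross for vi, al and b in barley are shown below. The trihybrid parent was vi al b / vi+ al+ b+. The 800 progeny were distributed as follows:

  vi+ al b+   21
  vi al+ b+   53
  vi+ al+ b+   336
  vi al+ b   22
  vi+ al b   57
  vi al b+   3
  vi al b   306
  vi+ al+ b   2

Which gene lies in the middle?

The two rarest classes, vi al b+ and vi+ al+ b, are the double crossovers. Comparing them with the parentals, only the b allele has switched, so b is the middle locus and the order is al – b – vi.

b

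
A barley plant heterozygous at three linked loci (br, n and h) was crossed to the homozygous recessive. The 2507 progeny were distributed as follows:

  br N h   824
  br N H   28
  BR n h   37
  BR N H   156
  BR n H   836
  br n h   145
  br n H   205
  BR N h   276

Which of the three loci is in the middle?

h

The two most frequent reciprocal classes, br N h and BR n H, are the parental types, so the F1 was br N h / BR n H.
The two rarest classes, br N H and BR n h, are the double crossovers. Comparing them with the parentals, only the h allele has switched, so h is the middle locus and the order is br – h – n.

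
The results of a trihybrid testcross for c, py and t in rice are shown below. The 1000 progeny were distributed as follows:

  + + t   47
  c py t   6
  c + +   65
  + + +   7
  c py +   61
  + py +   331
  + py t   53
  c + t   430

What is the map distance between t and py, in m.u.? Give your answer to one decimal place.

The two most frequent reciprocal classes, c + t and + py +, are the parental types, so the F1 was c + t / + py +.
The two rarest classes, c py t and + + +, are the double crossovers. Comparing them with the parentals, only the py allele has switched, so py is the middle locus and the order is t – py – c.
Crossovers in the t–py interval produce the single-crossover classes c + + and + py t (65 + 53 = 118) plus the double crossovers (13).
RF(t–py) = (118 + 13) / 1000 = 131/1000 = 0.1310 → 13.1 m.u.

13.1 m.u.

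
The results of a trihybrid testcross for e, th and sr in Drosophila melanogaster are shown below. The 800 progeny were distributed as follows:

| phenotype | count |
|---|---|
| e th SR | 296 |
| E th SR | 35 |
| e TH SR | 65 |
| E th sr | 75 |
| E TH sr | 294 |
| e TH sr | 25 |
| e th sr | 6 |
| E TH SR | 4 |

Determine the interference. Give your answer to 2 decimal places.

0.24

The two most frequent reciprocal classes, E TH sr and e th SR, are the parental types, so the F1 was E TH sr / e th SR.
The two rarest classes, E TH SR and e th sr, are the double crossovers. Comparing them with the parentals, only the sr allele has switched, so sr is the middle locus and the order is e – sr – th.
e–sr: (60 + 10)/800 = 0.0875; sr–th: (140 + 10)/800 = 0.1875.
Expected DCO frequency = 0.0875 × 0.1875 ≈ 0.01641; observed = 10/800 ≈ 0.01250.
Coefficient of coincidence = 0.01250/0.01641 ≈ 0.76; interference = 1 − 0.76 = 0.24.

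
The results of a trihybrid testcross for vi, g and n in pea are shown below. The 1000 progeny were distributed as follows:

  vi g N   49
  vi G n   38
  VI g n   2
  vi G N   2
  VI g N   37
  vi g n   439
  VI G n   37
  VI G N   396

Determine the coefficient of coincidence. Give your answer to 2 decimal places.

0.56

The two most frequent reciprocal classes, vi g n and VI G N, are the parental types, so the F1 was vi g n / VI G N.
The two rarest classes, VI g n and vi G N, are the double crossovers. Comparing them with the parentals, only the vi allele has switched, so vi is the middle locus and the order is n – vi – g.
n–vi: (86 + 4)/1000 = 0.0900; vi–g: (75 + 4)/1000 = 0.0790.
Expected DCO frequency = 0.0900 × 0.0790 ≈ 0.00711; observed = 4/1000 ≈ 0.00400.
Coefficient of coincidence = 0.00400/0.00711 ≈ 0.56.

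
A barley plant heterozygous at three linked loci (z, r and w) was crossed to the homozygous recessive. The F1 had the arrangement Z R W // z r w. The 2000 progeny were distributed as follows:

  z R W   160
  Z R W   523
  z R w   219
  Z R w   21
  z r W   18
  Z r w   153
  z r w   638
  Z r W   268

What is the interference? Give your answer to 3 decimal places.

The two rarest classes, Z R w and z r W, are the double crossovers. Comparing them with the parentals, only the w allele has switched, so w is the middle locus and the order is z – w – r.
z–w: (313 + 39)/2000 = 0.1760; w–r: (487 + 39)/2000 = 0.2630.
Expected DCO frequency = 0.1760 × 0.2630 ≈ 0.04629; observed = 39/2000 ≈ 0.01950.
Coefficient of coincidence = 0.01950/0.04629 ≈ 0.421; interference = 1 − 0.421 = 0.579.

0.579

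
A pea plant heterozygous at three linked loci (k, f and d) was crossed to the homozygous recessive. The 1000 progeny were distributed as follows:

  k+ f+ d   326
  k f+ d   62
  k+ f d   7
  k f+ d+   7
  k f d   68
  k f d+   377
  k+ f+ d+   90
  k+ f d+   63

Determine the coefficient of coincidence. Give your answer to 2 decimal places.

0.59

The two most frequent reciprocal classes, k+ f+ d and k f d+, are the parental types, so the F1 was k+ f+ d / k f d+.
The two rarest classes, k+ f d and k f+ d+, are the double crossovers. Comparing them with the parentals, only the f allele has switched, so f is the middle locus and the order is d – f – k.
d–f: (158 + 14)/1000 = 0.1720; f–k: (125 + 14)/1000 = 0.1390.
Expected DCO frequency = 0.1720 × 0.1390 ≈ 0.02391; observed = 14/1000 ≈ 0.01400.
Coefficient of coincidence = 0.01400/0.02391 ≈ 0.59.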